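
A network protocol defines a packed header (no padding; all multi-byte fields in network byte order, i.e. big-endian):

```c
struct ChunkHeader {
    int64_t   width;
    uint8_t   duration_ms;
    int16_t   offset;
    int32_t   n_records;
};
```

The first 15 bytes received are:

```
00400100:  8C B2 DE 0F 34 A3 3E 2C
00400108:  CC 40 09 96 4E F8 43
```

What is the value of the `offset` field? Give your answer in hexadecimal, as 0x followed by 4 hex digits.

`offset` follows `width` (8 B), `duration_ms` (1 B), so it starts at offset 8 + 1 = 9 and occupies 2 bytes.
Bytes at offsets 9..10: 40 09.
In big-endian order the high byte comes first in memory.
The bytes are already most-significant first: 0x4009.

0x4009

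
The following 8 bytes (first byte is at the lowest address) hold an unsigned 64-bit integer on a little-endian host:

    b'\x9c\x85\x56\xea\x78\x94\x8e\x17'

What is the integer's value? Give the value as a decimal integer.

In little-endian order the low byte comes first in memory.
Reassemble most-significant byte first: 17 8E 94 78 EA 56 85 9C → 0x178E9478EA56859C.
0x178E9478EA56859C = 1697457356613780892.

1697457356613780892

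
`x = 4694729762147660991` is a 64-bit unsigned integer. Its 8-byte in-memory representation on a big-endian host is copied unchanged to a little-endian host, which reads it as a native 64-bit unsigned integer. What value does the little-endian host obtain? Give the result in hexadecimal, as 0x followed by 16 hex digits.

0xBFF4434DD8072741

4694729762147660991 in 64-bit hexadecimal is 0x412707D84D43F4BF.
Stored big-endian, the bytes at ascending addresses are 41 27 07 D8 4D 43 F4 BF.
Read back as little-endian, the first byte is least significant, giving 0xBFF4434DD8072741.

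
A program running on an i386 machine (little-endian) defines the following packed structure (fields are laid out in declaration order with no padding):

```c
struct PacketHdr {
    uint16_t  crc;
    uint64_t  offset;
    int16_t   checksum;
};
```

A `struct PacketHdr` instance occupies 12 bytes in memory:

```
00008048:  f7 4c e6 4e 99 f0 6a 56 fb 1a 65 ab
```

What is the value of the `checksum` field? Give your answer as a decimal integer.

-21659

`checksum` follows `crc` (2 B), `offset` (8 B), so it starts at offset 2 + 8 = 10 and occupies 2 bytes.
Bytes at offsets 10..11: 65 AB.
Little-endian: lowest address holds the least-significant byte.
Reassemble most-significant byte first: AB 65 → 0xAB65.
Top bit is set, so as a signed 16-bit value this is 0xAB65 − 2^16 = -21659.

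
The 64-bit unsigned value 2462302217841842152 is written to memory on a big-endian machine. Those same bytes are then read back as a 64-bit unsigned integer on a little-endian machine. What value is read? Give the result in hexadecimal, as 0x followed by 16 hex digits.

2462302217841842152 in 64-bit hexadecimal is 0x222BDAD2401E97E8.
Stored big-endian, the bytes at ascending addresses are 22 2B DA D2 40 1E 97 E8.
Read back as little-endian, the first byte is least significant, giving 0xE8971E40D2DA2B22.

0xE8971E40D2DA2B22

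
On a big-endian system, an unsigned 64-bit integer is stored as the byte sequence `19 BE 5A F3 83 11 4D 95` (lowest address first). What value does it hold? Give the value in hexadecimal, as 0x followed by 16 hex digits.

0x19BE5AF383114D95

Big-endian stores the most-significant byte at the lowest address.
The bytes are already most-significant first: 0x19BE5AF383114D95.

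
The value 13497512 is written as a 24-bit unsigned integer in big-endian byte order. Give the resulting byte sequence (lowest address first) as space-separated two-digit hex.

CD F4 A8

13497512 in hexadecimal, padded to 24 bits, is 0xCDF4A8.
Split into bytes (most-significant first): CD F4 A8.
In big-endian order the high byte comes first in memory.
So the memory order matches the most-significant-first order: CD F4 A8.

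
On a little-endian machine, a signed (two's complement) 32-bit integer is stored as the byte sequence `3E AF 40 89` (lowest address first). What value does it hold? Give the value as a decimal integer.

-1992249538

In little-endian order the low byte comes first in memory.
Reassemble most-significant byte first: 89 40 AF 3E → 0x8940AF3E.
Top bit is set, so as a signed 32-bit value this is 0x8940AF3E − 2^32 = -1992249538.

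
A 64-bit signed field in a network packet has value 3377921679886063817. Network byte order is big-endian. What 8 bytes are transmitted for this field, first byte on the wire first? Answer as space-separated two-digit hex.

3377921679886063817 in hexadecimal, padded to 64 bits, is 0x2EE0C9DEF0B318C9.
Split into bytes (most-significant first): 2E E0 C9 DE F0 B3 18 C9.
Big-endian: lowest address holds the most-significant byte.
So the memory order matches the most-significant-first order: 2E E0 C9 DE F0 B3 18 C9.

2E E0 C9 DE F0 B3 18 C9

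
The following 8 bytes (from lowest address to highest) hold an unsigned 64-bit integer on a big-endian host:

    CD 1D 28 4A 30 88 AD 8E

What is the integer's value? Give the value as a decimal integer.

14780013851206790542

In big-endian order the high byte comes first in memory.
The bytes are already most-significant first: 0xCD1D284A3088AD8E.
0xCD1D284A3088AD8E = 14780013851206790542.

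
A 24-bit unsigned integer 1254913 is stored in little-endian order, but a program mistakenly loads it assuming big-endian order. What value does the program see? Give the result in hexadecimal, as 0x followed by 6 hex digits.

0x012613

1254913 in 24-bit hexadecimal is 0x132601.
Stored little-endian, the bytes at ascending addresses are 01 26 13.
Read back as big-endian, the last byte is least significant, giving 0x012613.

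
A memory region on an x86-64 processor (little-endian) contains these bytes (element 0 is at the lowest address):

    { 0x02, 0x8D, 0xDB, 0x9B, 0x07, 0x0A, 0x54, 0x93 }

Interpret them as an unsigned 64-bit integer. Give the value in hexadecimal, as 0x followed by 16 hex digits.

0x93540A079BDB8D02

Little-endian: lowest address holds the least-significant byte.
Reassemble most-significant byte first: 93 54 0A 07 9B DB 8D 02 → 0x93540A079BDB8D02.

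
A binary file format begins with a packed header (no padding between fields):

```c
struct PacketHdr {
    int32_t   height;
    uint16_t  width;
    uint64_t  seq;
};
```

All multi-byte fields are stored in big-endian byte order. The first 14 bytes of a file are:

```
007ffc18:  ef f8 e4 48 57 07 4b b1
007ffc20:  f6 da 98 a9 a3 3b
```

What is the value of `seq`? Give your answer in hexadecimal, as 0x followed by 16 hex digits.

0x4BB1F6DA98A9A33B

`seq` follows `height` (4 B), `width` (2 B), so it starts at offset 4 + 2 = 6 and occupies 8 bytes.
Bytes at offsets 6..13: 4B B1 F6 DA 98 A9 A3 3B.
In big-endian order the high byte comes first in memory.
The bytes are already most-significant first: 0x4BB1F6DA98A9A33B.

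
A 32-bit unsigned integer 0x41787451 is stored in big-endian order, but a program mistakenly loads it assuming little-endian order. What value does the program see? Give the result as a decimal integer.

1366587457

Stored big-endian, the bytes at ascending addresses are 41 78 74 51.
Read back as little-endian, the first byte is least significant, giving 0x51747841.
0x51747841 = 1366587457.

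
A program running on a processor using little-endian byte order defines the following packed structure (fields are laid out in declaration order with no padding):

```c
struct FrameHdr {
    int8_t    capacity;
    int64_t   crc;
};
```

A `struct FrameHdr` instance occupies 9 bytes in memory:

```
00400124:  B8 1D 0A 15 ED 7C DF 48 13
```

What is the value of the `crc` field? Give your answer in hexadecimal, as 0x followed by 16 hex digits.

`crc` follows `capacity` (1 byte), so it starts at byte offset 1 and occupies 8 bytes.
Bytes at offsets 1..8: 1D 0A 15 ED 7C DF 48 13.
In little-endian order the low byte comes first in memory.
Reassemble most-significant byte first: 13 48 DF 7C ED 15 0A 1D → 0x1348DF7CED150A1D.

0x1348DF7CED150A1D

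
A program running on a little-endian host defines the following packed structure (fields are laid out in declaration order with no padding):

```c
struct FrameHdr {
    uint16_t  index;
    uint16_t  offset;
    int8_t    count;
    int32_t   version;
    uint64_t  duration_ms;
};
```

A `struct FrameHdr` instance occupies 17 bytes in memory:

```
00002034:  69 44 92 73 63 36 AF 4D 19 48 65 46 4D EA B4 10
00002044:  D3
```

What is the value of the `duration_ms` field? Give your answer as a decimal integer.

15208854860041971016

`duration_ms` follows `index` (2 B), `offset` (2 B), `count` (1 B), `version` (4 B), so it starts at offset 2 + 2 + 1 + 4 = 9 and occupies 8 bytes.
Bytes at offsets 9..16: 48 65 46 4D EA B4 10 D3.
Little-endian: lowest address holds the least-significant byte.
Reassemble most-significant byte first: D3 10 B4 EA 4D 46 65 48 → 0xD310B4EA4D466548.
0xD310B4EA4D466548 = 15208854860041971016.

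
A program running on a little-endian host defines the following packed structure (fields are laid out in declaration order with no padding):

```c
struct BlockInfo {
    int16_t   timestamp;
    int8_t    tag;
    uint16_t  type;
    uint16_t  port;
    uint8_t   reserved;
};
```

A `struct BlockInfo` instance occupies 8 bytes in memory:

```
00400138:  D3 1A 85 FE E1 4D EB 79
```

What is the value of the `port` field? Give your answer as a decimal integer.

`port` follows `timestamp` (2 B), `tag` (1 B), `type` (2 B), so it starts at offset 2 + 1 + 2 = 5 and occupies 2 bytes.
Bytes at offsets 5..6: 4D EB.
Little-endian: lowest address holds the least-significant byte.
Reassemble most-significant byte first: EB 4D → 0xEB4D.
0xEB4D = 60237.

60237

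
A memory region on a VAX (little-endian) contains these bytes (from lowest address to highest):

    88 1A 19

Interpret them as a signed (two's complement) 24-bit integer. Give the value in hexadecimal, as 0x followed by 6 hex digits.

Little-endian stores the least-significant byte at the lowest address.
Reassemble most-significant byte first: 19 1A 88 → 0x191A88.

0x191A88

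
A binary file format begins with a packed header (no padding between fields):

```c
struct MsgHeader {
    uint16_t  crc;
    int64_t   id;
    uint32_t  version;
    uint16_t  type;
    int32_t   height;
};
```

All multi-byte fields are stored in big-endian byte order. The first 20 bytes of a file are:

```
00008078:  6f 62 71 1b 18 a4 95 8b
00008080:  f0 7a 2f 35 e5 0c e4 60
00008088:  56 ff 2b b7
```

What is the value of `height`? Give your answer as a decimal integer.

1459563447

`height` follows `crc` (2 B), `id` (8 B), `version` (4 B), `type` (2 B), so it starts at offset 2 + 8 + 4 + 2 = 16 and occupies 4 bytes.
Bytes at offsets 16..19: 56 FF 2B B7.
Big-endian: lowest address holds the most-significant byte.
The bytes are already most-significant first: 0x56FF2BB7.
0x56FF2BB7 = 1459563447.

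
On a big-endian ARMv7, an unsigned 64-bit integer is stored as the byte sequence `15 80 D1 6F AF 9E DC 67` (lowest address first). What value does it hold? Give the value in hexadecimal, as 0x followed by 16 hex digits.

Big-endian stores the most-significant byte at the lowest address.
The bytes are already most-significant first: 0x1580D16FAF9EDC67.

0x1580D16FAF9EDC67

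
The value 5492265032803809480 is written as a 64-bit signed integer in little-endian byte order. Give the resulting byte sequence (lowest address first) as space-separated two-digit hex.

5492265032803809480 in hexadecimal, padded to 64 bits, is 0x4C3871F2B491F8C8.
Split into bytes (most-significant first): 4C 38 71 F2 B4 91 F8 C8.
Little-endian: lowest address holds the least-significant byte.
So at ascending addresses the bytes are C8 F8 91 B4 F2 71 38 4C.

C8 F8 91 B4 F2 71 38 4C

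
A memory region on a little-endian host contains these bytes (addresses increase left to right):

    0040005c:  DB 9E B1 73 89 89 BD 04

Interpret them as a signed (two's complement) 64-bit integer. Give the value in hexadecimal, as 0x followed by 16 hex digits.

Little-endian stores the least-significant byte at the lowest address.
Reassemble most-significant byte first: 04 BD 89 89 73 B1 9E DB → 0x04BD898973B19EDB.

0x04BD898973B19EDB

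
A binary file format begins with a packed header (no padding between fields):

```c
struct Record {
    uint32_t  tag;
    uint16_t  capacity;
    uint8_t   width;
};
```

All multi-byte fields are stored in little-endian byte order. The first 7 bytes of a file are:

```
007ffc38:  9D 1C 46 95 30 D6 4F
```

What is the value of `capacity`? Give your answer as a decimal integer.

54832

`capacity` follows `tag` (4 bytes), so it starts at byte offset 4 and occupies 2 bytes.
Bytes at offsets 4..5: 30 D6.
Little-endian: lowest address holds the least-significant byte.
Reassemble most-significant byte first: D6 30 → 0xD630.
0xD630 = 54832.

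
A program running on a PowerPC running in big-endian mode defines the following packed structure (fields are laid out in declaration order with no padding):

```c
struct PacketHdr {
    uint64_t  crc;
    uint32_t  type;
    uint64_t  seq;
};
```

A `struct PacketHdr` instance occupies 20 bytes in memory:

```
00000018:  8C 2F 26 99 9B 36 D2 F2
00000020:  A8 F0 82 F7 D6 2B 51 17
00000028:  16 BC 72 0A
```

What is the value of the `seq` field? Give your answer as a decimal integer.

15432517707722682890

`seq` follows `crc` (8 B), `type` (4 B), so it starts at offset 8 + 4 = 12 and occupies 8 bytes.
Bytes at offsets 12..19: D6 2B 51 17 16 BC 72 0A.
Big-endian: lowest address holds the most-significant byte.
The bytes are already most-significant first: 0xD62B511716BC720A.
0xD62B511716BC720A = 15432517707722682890.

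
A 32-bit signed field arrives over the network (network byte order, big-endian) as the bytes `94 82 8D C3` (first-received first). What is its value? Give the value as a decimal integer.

-1803383357

In big-endian order the high byte comes first in memory.
The bytes are already most-significant first: 0x94828DC3.
Top bit is set, so as a signed 32-bit value this is 0x94828DC3 − 2^32 = -1803383357.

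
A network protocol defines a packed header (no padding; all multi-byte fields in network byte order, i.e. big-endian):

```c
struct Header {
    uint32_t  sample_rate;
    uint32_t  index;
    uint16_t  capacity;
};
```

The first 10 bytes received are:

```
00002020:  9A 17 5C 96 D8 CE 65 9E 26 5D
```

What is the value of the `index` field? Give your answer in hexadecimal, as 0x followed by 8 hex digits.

0xD8CE659E

`index` follows `sample_rate` (4 bytes), so it starts at byte offset 4 and occupies 4 bytes.
Bytes at offsets 4..7: D8 CE 65 9E.
Big-endian: lowest address holds the most-significant byte.
The bytes are already most-significant first: 0xD8CE659E.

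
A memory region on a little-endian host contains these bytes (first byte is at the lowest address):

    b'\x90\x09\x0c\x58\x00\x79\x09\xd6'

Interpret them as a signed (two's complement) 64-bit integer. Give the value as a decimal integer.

In little-endian order the low byte comes first in memory.
Reassemble most-significant byte first: D6 09 79 00 58 0C 09 90 → 0xD6097900580C0990.
Top bit is set, so as a signed 64-bit value this is 0xD6097900580C0990 − 2^64 = -3023752632418432624.

-3023752632418432624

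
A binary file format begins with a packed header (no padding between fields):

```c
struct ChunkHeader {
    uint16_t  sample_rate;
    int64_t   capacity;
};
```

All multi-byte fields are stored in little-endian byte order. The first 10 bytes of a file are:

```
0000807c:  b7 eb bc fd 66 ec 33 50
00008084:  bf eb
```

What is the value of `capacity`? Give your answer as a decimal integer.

`capacity` follows `sample_rate` (2 bytes), so it starts at byte offset 2 and occupies 8 bytes.
Bytes at offsets 2..9: BC FD 66 EC 33 50 BF EB.
Little-endian stores the least-significant byte at the lowest address.
Reassemble most-significant byte first: EB BF 50 33 EC 66 FD BC → 0xEBBF5033EC66FDBC.
Top bit is set, so as a signed 64-bit value this is 0xEBBF5033EC66FDBC − 2^64 = -1459359570305024580.

-1459359570305024580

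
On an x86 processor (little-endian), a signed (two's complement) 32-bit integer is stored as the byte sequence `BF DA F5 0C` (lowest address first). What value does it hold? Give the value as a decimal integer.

In little-endian order the low byte comes first in memory.
Reassemble most-significant byte first: 0C F5 DA BF → 0x0CF5DABF.
0x0CF5DABF = 217438911.

217438911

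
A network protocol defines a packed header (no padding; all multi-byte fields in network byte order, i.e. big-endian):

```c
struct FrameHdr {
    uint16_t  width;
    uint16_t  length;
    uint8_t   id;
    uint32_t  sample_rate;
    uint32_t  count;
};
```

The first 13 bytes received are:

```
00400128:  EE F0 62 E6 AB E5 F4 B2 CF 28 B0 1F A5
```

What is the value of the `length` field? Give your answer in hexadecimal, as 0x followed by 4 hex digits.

0x62E6

`length` follows `width` (2 bytes), so it starts at byte offset 2 and occupies 2 bytes.
Bytes at offsets 2..3: 62 E6.
Big-endian stores the most-significant byte at the lowest address.
The bytes are already most-significant first: 0x62E6.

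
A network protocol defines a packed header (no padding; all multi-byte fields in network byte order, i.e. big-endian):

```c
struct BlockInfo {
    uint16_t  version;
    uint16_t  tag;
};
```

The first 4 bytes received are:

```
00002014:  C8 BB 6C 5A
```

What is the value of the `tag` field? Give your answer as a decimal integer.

27738

`tag` follows `version` (2 bytes), so it starts at byte offset 2 and occupies 2 bytes.
Bytes at offsets 2..3: 6C 5A.
Big-endian stores the most-significant byte at the lowest address.
The bytes are already most-significant first: 0x6C5A.
0x6C5A = 27738.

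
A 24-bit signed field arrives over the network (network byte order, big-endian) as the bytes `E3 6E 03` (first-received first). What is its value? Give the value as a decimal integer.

-1872381

In big-endian order the high byte comes first in memory.
The bytes are already most-significant first: 0xE36E03.
Top bit is set, so as a signed 24-bit value this is 0xE36E03 − 2^24 = -1872381.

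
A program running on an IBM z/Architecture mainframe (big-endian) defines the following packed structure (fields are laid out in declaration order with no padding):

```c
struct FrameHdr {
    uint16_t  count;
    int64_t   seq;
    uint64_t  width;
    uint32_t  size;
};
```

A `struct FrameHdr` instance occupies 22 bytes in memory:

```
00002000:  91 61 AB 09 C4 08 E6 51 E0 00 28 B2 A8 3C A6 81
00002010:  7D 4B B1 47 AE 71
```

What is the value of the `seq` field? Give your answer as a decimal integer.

`seq` follows `count` (2 bytes), so it starts at byte offset 2 and occupies 8 bytes.
Bytes at offsets 2..9: AB 09 C4 08 E6 51 E0 00.
Big-endian: lowest address holds the most-significant byte.
The bytes are already most-significant first: 0xAB09C408E651E000.
Top bit is set, so as a signed 64-bit value this is 0xAB09C408E651E000 − 2^64 = -6122146675930570752.

-6122146675930570752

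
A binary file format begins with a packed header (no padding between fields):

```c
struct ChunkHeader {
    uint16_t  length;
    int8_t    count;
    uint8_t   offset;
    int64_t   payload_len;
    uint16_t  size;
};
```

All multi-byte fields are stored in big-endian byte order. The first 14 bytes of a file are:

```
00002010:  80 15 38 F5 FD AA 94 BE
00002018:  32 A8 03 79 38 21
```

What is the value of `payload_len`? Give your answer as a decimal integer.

`payload_len` follows `length` (2 B), `count` (1 B), `offset` (1 B), so it starts at offset 2 + 1 + 1 = 4 and occupies 8 bytes.
Bytes at offsets 4..11: FD AA 94 BE 32 A8 03 79.
Big-endian: lowest address holds the most-significant byte.
The bytes are already most-significant first: 0xFDAA94BE32A80379.
Top bit is set, so as a signed 64-bit value this is 0xFDAA94BE32A80379 − 2^64 = -168158491458403463.

-168158491458403463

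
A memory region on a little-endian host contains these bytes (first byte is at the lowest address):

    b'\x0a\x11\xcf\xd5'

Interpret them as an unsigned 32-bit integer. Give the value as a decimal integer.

3587117322

Little-endian stores the least-significant byte at the lowest address.
Reassemble most-significant byte first: D5 CF 11 0A → 0xD5CF110A.
0xD5CF110A = 3587117322.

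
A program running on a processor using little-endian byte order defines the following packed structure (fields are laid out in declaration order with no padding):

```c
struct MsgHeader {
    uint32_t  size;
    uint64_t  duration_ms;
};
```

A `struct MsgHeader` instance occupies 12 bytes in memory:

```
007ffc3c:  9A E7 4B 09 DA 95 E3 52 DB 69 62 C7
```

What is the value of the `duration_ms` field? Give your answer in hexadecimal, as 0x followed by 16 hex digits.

0xC76269DB52E395DA

`duration_ms` follows `size` (4 bytes), so it starts at byte offset 4 and occupies 8 bytes.
Bytes at offsets 4..11: DA 95 E3 52 DB 69 62 C7.
Little-endian stores the least-significant byte at the lowest address.
Reassemble most-significant byte first: C7 62 69 DB 52 E3 95 DA → 0xC76269DB52E395DA.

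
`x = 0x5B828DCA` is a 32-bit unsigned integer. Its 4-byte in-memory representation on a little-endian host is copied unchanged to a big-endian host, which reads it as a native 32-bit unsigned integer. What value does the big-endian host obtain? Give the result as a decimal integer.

Stored little-endian, the bytes at ascending addresses are CA 8D 82 5B.
Read back as big-endian, the last byte is least significant, giving 0xCA8D825B.
0xCA8D825B = 3398271579.

3398271579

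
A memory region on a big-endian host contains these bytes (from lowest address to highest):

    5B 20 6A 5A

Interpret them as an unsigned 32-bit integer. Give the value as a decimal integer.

Big-endian stores the most-significant byte at the lowest address.
The bytes are already most-significant first: 0x5B206A5A.
0x5B206A5A = 1528851034.

1528851034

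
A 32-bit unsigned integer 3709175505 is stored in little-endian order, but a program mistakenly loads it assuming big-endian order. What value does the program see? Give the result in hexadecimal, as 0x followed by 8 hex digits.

0xD18615DD

3709175505 in 32-bit hexadecimal is 0xDD1586D1.
Stored little-endian, the bytes at ascending addresses are D1 86 15 DD.
Read back as big-endian, the last byte is least significant, giving 0xD18615DD.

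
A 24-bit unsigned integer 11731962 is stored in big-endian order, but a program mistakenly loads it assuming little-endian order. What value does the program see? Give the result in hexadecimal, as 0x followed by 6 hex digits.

11731962 in 24-bit hexadecimal is 0xB303FA.
Stored big-endian, the bytes at ascending addresses are B3 03 FA.
Read back as little-endian, the first byte is least significant, giving 0xFA03B3.

0xFA03B3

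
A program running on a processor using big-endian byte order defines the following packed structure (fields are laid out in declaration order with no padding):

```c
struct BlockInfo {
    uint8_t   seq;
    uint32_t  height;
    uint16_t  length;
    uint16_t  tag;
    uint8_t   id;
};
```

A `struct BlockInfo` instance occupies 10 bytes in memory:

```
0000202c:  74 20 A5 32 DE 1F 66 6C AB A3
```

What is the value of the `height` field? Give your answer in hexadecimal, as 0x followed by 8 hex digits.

`height` follows `seq` (1 byte), so it starts at byte offset 1 and occupies 4 bytes.
Bytes at offsets 1..4: 20 A5 32 DE.
Big-endian stores the most-significant byte at the lowest address.
The bytes are already most-significant first: 0x20A532DE.

0x20A532DE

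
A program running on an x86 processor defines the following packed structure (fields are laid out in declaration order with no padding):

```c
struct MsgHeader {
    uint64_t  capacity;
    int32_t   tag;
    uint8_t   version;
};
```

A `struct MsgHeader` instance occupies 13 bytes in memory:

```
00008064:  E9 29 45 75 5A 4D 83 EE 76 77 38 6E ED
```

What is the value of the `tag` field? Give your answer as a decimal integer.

1849194358

`tag` follows `capacity` (8 bytes), so it starts at byte offset 8 and occupies 4 bytes.
Bytes at offsets 8..11: 76 77 38 6E.
Little-endian stores the least-significant byte at the lowest address.
Reassemble most-significant byte first: 6E 38 77 76 → 0x6E387776.
0x6E387776 = 1849194358.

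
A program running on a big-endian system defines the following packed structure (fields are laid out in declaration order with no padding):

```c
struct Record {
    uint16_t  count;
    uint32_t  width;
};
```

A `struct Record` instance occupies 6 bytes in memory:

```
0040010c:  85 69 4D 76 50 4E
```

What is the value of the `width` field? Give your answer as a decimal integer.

`width` follows `count` (2 bytes), so it starts at byte offset 2 and occupies 4 bytes.
Bytes at offsets 2..5: 4D 76 50 4E.
In big-endian order the high byte comes first in memory.
The bytes are already most-significant first: 0x4D76504E.
0x4D76504E = 1299599438.

1299599438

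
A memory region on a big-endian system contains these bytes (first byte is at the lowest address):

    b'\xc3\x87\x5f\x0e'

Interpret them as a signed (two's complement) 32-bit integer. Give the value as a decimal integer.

In big-endian order the high byte comes first in memory.
The bytes are already most-significant first: 0xC3875F0E.
Top bit is set, so as a signed 32-bit value this is 0xC3875F0E − 2^32 = -1014538482.

-1014538482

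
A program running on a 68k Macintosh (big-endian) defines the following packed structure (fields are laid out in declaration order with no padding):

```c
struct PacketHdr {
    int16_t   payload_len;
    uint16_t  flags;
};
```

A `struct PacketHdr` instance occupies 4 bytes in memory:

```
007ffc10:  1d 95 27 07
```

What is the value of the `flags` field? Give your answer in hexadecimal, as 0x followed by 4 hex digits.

`flags` follows `payload_len` (2 bytes), so it starts at byte offset 2 and occupies 2 bytes.
Bytes at offsets 2..3: 27 07.
In big-endian order the high byte comes first in memory.
The bytes are already most-significant first: 0x2707.

0x2707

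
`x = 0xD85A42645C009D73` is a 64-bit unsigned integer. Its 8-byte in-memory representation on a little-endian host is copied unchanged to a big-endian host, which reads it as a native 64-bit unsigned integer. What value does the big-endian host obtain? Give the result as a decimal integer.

8330815282524347096

Stored little-endian, the bytes at ascending addresses are 73 9D 00 5C 64 42 5A D8.
Read back as big-endian, the last byte is least significant, giving 0x739D005C64425AD8.
0x739D005C64425AD8 = 8330815282524347096.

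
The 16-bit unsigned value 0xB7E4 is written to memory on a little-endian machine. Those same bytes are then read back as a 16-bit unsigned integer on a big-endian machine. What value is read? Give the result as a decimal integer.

58551

Stored little-endian, the bytes at ascending addresses are E4 B7.
Read back as big-endian, the last byte is least significant, giving 0xE4B7.
0xE4B7 = 58551.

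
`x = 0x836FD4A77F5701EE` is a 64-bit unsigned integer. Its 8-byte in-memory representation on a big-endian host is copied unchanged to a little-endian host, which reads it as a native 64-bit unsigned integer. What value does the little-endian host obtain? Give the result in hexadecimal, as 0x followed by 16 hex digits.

0xEE01577FA7D46F83

Stored big-endian, the bytes at ascending addresses are 83 6F D4 A7 7F 57 01 EE.
Read back as little-endian, the first byte is least significant, giving 0xEE01577FA7D46F83.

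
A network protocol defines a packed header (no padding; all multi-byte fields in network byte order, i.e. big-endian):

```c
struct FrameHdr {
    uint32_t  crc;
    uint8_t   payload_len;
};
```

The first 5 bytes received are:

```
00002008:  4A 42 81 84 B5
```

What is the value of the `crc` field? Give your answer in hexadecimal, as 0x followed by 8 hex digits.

`crc` is the first field, at byte offset 0, occupying 4 bytes.
Bytes at offsets 0..3: 4A 42 81 84.
Big-endian: lowest address holds the most-significant byte.
The bytes are already most-significant first: 0x4A428184.

0x4A428184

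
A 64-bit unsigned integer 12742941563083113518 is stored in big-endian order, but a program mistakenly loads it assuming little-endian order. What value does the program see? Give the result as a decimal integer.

3333826104908961968

12742941563083113518 in 64-bit hexadecimal is 0xB0D805D62D21442E.
Stored big-endian, the bytes at ascending addresses are B0 D8 05 D6 2D 21 44 2E.
Read back as little-endian, the first byte is least significant, giving 0x2E44212DD605D8B0.
0x2E44212DD605D8B0 = 3333826104908961968.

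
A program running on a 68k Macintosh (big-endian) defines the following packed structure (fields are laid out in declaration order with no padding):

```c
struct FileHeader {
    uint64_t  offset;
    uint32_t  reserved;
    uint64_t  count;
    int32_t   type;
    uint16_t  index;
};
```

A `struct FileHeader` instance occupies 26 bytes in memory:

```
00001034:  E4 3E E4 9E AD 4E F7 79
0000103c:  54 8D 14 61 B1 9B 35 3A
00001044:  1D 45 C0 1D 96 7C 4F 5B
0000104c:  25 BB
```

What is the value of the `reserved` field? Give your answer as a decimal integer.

`reserved` follows `offset` (8 bytes), so it starts at byte offset 8 and occupies 4 bytes.
Bytes at offsets 8..11: 54 8D 14 61.
Big-endian stores the most-significant byte at the lowest address.
The bytes are already most-significant first: 0x548D1461.
0x548D1461 = 1418531937.

1418531937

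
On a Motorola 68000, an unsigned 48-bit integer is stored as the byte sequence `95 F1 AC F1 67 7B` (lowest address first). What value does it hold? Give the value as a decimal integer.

In big-endian order the high byte comes first in memory.
The bytes are already most-significant first: 0x95F1ACF1677B.
0x95F1ACF1677B = 164865221158779.

164865221158779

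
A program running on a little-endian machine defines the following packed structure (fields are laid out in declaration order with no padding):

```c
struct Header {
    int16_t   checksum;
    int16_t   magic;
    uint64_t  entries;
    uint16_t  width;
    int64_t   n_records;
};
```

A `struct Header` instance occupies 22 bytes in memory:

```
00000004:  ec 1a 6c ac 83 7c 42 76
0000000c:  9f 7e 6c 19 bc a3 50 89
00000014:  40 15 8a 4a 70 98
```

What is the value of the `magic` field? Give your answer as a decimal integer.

`magic` follows `checksum` (2 bytes), so it starts at byte offset 2 and occupies 2 bytes.
Bytes at offsets 2..3: 6C AC.
Little-endian stores the least-significant byte at the lowest address.
Reassemble most-significant byte first: AC 6C → 0xAC6C.
Top bit is set, so as a signed 16-bit value this is 0xAC6C − 2^16 = -21396.

-21396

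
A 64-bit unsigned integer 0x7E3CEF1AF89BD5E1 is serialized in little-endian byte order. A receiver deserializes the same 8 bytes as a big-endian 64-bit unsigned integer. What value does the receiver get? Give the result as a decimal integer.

Stored little-endian, the bytes at ascending addresses are E1 D5 9B F8 1A EF 3C 7E.
Read back as big-endian, the last byte is least significant, giving 0xE1D59BF81AEF3C7E.
0xE1D59BF81AEF3C7E = 16273084318479236222.

16273084318479236222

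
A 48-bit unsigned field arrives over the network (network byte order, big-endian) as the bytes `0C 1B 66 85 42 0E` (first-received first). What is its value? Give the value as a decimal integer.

13311823659534

In big-endian order the high byte comes first in memory.
The bytes are already most-significant first: 0x0C1B6685420E.
0x0C1B6685420E = 13311823659534.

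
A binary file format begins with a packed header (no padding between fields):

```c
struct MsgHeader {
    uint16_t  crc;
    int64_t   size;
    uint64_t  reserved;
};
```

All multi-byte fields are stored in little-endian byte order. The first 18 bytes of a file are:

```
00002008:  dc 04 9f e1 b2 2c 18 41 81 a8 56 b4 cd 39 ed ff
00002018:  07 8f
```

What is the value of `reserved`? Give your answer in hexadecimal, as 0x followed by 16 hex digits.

`reserved` follows `crc` (2 B), `size` (8 B), so it starts at offset 2 + 8 = 10 and occupies 8 bytes.
Bytes at offsets 10..17: 56 B4 CD 39 ED FF 07 8F.
Little-endian: lowest address holds the least-significant byte.
Reassemble most-significant byte first: 8F 07 FF ED 39 CD B4 56 → 0x8F07FFED39CDB456.

0x8F07FFED39CDB456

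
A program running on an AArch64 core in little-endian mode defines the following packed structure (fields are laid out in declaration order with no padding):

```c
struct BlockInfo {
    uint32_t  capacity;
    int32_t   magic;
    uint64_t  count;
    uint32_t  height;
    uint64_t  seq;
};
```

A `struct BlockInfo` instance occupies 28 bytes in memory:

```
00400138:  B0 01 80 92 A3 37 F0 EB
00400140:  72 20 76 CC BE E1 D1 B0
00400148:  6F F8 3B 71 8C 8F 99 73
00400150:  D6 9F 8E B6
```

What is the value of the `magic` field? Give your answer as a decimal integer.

`magic` follows `capacity` (4 bytes), so it starts at byte offset 4 and occupies 4 bytes.
Bytes at offsets 4..7: A3 37 F0 EB.
Little-endian: lowest address holds the least-significant byte.
Reassemble most-significant byte first: EB F0 37 A3 → 0xEBF037A3.
Top bit is set, so as a signed 32-bit value this is 0xEBF037A3 − 2^32 = -336578653.

-336578653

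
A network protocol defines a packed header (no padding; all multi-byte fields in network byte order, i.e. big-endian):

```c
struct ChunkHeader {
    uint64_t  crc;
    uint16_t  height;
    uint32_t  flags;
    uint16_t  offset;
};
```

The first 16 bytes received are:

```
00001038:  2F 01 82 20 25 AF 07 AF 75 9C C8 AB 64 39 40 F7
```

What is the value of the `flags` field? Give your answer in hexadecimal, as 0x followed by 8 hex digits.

0xC8AB6439

`flags` follows `crc` (8 B), `height` (2 B), so it starts at offset 8 + 2 = 10 and occupies 4 bytes.
Bytes at offsets 10..13: C8 AB 64 39.
In big-endian order the high byte comes first in memory.
The bytes are already most-significant first: 0xC8AB6439.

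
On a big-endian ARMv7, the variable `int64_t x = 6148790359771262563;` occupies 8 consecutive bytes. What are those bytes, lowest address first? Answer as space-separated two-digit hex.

6148790359771262563 in hexadecimal, padded to 64 bits, is 0x5554E44128832E63.
Split into bytes (most-significant first): 55 54 E4 41 28 83 2E 63.
Big-endian: lowest address holds the most-significant byte.
So the memory order matches the most-significant-first order: 55 54 E4 41 28 83 2E 63.

55 54 E4 41 28 83 2E 63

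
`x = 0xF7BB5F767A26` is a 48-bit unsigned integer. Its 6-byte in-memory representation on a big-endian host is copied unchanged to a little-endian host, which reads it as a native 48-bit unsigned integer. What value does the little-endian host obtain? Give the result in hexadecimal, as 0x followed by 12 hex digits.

0x267A765FBBF7

Stored big-endian, the bytes at ascending addresses are F7 BB 5F 76 7A 26.
Read back as little-endian, the first byte is least significant, giving 0x267A765FBBF7.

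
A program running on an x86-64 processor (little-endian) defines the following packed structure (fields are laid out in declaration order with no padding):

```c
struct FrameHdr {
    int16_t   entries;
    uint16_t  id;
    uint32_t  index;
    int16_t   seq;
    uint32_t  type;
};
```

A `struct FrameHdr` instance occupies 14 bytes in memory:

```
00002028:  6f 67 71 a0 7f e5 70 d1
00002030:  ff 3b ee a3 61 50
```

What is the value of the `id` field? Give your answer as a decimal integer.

41073

`id` follows `entries` (2 bytes), so it starts at byte offset 2 and occupies 2 bytes.
Bytes at offsets 2..3: 71 A0.
Little-endian: lowest address holds the least-significant byte.
Reassemble most-significant byte first: A0 71 → 0xA071.
0xA071 = 41073.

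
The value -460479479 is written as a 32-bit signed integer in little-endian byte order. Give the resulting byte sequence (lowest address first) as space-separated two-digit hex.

Two's complement of -460479479 in 32 bits: 460479479 = 0x1B725BF7; invert → 0xE48DA408; add 1 → 0xE48DA409.
Split into bytes (most-significant first): E4 8D A4 09.
Little-endian: lowest address holds the least-significant byte.
So at ascending addresses the bytes are 09 A4 8D E4.

09 A4 8D E4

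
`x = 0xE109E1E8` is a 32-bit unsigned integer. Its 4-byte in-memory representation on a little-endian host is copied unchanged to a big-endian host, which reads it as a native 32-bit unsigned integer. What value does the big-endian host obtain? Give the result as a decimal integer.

Stored little-endian, the bytes at ascending addresses are E8 E1 09 E1.
Read back as big-endian, the last byte is least significant, giving 0xE8E109E1.
0xE8E109E1 = 3907062241.

3907062241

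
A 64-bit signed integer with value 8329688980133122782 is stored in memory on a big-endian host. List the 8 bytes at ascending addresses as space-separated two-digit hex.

8329688980133122782 in hexadecimal, padded to 64 bits, is 0x7398FFFEAE5212DE.
Split into bytes (most-significant first): 73 98 FF FE AE 52 12 DE.
In big-endian order the high byte comes first in memory.
So the memory order matches the most-significant-first order: 73 98 FF FE AE 52 12 DE.

73 98 FF FE AE 52 12 DE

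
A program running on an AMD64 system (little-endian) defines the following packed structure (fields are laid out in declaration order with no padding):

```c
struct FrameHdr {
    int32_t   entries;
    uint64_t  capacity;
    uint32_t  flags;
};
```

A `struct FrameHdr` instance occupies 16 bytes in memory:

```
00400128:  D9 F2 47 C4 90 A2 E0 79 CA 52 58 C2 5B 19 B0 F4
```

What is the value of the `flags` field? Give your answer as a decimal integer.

`flags` follows `entries` (4 B), `capacity` (8 B), so it starts at offset 4 + 8 = 12 and occupies 4 bytes.
Bytes at offsets 12..15: 5B 19 B0 F4.
Little-endian: lowest address holds the least-significant byte.
Reassemble most-significant byte first: F4 B0 19 5B → 0xF4B0195B.
0xF4B0195B = 4105181531.

4105181531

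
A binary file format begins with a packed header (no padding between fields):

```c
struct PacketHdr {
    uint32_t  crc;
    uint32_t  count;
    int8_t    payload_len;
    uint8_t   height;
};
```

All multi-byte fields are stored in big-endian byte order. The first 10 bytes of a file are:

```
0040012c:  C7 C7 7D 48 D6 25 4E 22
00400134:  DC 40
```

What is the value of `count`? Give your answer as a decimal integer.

3592769058

`count` follows `crc` (4 bytes), so it starts at byte offset 4 and occupies 4 bytes.
Bytes at offsets 4..7: D6 25 4E 22.
In big-endian order the high byte comes first in memory.
The bytes are already most-significant first: 0xD6254E22.
0xD6254E22 = 3592769058.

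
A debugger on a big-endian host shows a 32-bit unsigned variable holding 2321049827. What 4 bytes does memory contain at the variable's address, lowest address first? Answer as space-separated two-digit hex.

2321049827 in hexadecimal, padded to 32 bits, is 0x8A5868E3.
Split into bytes (most-significant first): 8A 58 68 E3.
Big-endian: lowest address holds the most-significant byte.
So the memory order matches the most-significant-first order: 8A 58 68 E3.

8A 58 68 E3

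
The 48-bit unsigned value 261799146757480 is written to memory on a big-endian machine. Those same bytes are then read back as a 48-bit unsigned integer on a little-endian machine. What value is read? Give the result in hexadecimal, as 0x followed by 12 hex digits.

0x681D25DD1AEE

261799146757480 in 48-bit hexadecimal is 0xEE1ADD251D68.
Stored big-endian, the bytes at ascending addresses are EE 1A DD 25 1D 68.
Read back as little-endian, the first byte is least significant, giving 0x681D25DD1AEE.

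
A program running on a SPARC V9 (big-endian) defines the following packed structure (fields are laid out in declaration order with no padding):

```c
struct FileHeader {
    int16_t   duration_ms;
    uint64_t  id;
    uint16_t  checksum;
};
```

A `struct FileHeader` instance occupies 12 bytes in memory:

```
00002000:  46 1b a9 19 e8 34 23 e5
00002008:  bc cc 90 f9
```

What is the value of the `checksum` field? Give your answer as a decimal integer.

`checksum` follows `duration_ms` (2 B), `id` (8 B), so it starts at offset 2 + 8 = 10 and occupies 2 bytes.
Bytes at offsets 10..11: 90 F9.
In big-endian order the high byte comes first in memory.
The bytes are already most-significant first: 0x90F9.
0x90F9 = 37113.

37113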